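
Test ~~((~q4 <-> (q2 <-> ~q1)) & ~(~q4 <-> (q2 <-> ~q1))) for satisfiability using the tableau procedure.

Initial set: {~~((~q4 <-> (q2 <-> ~q1)) & ~(~q4 <-> (q2 <-> ~q1)))}.
~~((~q4 <-> (q2 <-> ~q1)) & ~(~q4 <-> (q2 <-> ~q1))): drop double negation, giving ((~q4 <-> (q2 <-> ~q1)) & ~(~q4 <-> (q2 <-> ~q1))).
((~q4 <-> (q2 <-> ~q1)) & ~(~q4 <-> (q2 <-> ~q1))): α-rule — add (~q4 <-> (q2 <-> ~q1)), ~(~q4 <-> (q2 <-> ~q1)).
(~q4 <-> (q2 <-> ~q1)): β-rule — branch into ~q4, (q2 <-> ~q1)  //  ~~q4, ~(q2 <-> ~q1).
  branch 1 (add ~q4, (q2 <-> ~q1)):
    ~(~q4 <-> (q2 <-> ~q1)): β-rule — branch into ~q4, ~(q2 <-> ~q1)  //  ~~q4, (q2 <-> ~q1).
      branch 1.1 (add ~q4, ~(q2 <-> ~q1)):
        (q2 <-> ~q1): β-rule — branch into q2, ~q1  //  ~q2, ~~q1.
          branch 1.1.1 (add q2, ~q1):
            ~(q2 <-> ~q1): β-rule — branch into q2, ~~q1  //  ~q2, ~q1.
              branch 1.1.1.1 (add q2, ~~q1):
                × closes — contains both q1 and ~q1.
              branch 1.1.1.2 (add ~q2, ~q1):
                × closes — contains both q2 and ~q2.
          branch 1.1.2 (add ~q2, ~~q1):
            ~(q2 <-> ~q1): β-rule — branch into q2, ~~q1  //  ~q2, ~q1.
              branch 1.1.2.1 (add q2, ~~q1):
                × closes — contains both q2 and ~q2.
              branch 1.1.2.2 (add ~q2, ~q1):
                × closes — contains both q1 and ~q1.
      branch 1.2 (add ~~q4, (q2 <-> ~q1)):
        × closes — contains both q4 and ~q4.
  branch 2 (add ~~q4, ~(q2 <-> ~q1)):
    ~(~q4 <-> (q2 <-> ~q1)): β-rule — branch into ~q4, ~(q2 <-> ~q1)  //  ~~q4, (q2 <-> ~q1).
      branch 2.1 (add ~q4, ~(q2 <-> ~q1)):
        × closes — contains both q4 and ~q4.
      branch 2.2 (add ~~q4, (q2 <-> ~q1)):
        ~(q2 <-> ~q1): β-rule — branch into q2, ~~q1  //  ~q2, ~q1.
          branch 2.2.1 (add q2, ~~q1):
            (q2 <-> ~q1): β-rule — branch into q2, ~q1  //  ~q2, ~~q1.
              branch 2.2.1.1 (add q2, ~q1):
                × closes — contains both q1 and ~q1.
              branch 2.2.1.2 (add ~q2, ~~q1):
                × closes — contains both q2 and ~q2.
          branch 2.2.2 (add ~q2, ~q1):
            (q2 <-> ~q1): β-rule — branch into q2, ~q1  //  ~q2, ~~q1.
              branch 2.2.2.1 (add q2, ~q1):
                × closes — contains both q2 and ~q2.
              branch 2.2.2.2 (add ~q2, ~~q1):
                × closes — contains both q1 and ~q1.
All 10 branches close.
Every branch closed; the formula is unsatisfiable.

Unsatisfiable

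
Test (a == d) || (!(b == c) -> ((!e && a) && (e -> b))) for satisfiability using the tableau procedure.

Initial set: {T ((a == d) || (!(b == c) -> ((!e && a) && (e -> b))))}.
T ((a == d) || (!(b == c) -> ((!e && a) && (e -> b)))): β-rule — branch into T (a == d)  //  T (!(b == c) -> ((!e && a) && (e -> b))).
  branch 1 (add T (a == d)):
    T (a == d): β-rule — branch into T a, T d  //  F a, F d.
      branch 1.1 (add T a, T d):
        ○ open, literals {a=1, d=1}.
      branch 1.2 (add F a, F d):
        ○ open, literals {a=0, d=0}.
  branch 2 (add T (!(b == c) -> ((!e && a) && (e -> b)))):
    T (!(b == c) -> ((!e && a) && (e -> b))): β-rule — branch into F !(b == c)  //  T ((!e && a) && (e -> b)).
      branch 2.1 (add F !(b == c)):
        F !(b == c): β-rule — branch into T b, T c  //  F b, F c.
          branch 2.1.1 (add T b, T c):
            ○ open, literals {b=1, c=1}.
          branch 2.1.2 (add F b, F c):
            ○ open, literals {b=0, c=0}.
      branch 2.2 (add T ((!e && a) && (e -> b))):
        T ((!e && a) && (e -> b)): α-rule — add T (!e && a), T (e -> b).
        T (!e && a): α-rule — add T !e, T a.
        T (e -> b): β-rule — branch into F e  //  T b.
          branch 2.2.1 (add F e):
            ○ open, literals {a=1, e=0}.
          branch 2.2.2 (add T b):
            ○ open, literals {a=1, b=1, e=0}.
0 branches closed, 6 open.
An open branch gives a satisfying assignment: a=1, d=1.

Satisfiable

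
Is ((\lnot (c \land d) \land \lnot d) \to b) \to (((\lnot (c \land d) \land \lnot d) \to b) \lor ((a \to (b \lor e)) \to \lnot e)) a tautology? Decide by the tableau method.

Valid

Assume the negation and expand:
Initial set: {\lnot (((\lnot (c \land d) \land \lnot d) \to b) \to (((\lnot (c \land d) \land \lnot d) \to b) \lor ((a \to (b \lor e)) \to \lnot e)))}.
\lnot (((\lnot (c \land d) \land \lnot d) \to b) \to (((\lnot (c \land d) \land \lnot d) \to b) \lor ((a \to (b \lor e)) \to \lnot e))): α-rule — add ((\lnot (c \land d) \land \lnot d) \to b), \lnot (((\lnot (c \land d) \land \lnot d) \to b) \lor ((a \to (b \lor e)) \to \lnot e)).
\lnot (((\lnot (c \land d) \land \lnot d) \to b) \lor ((a \to (b \lor e)) \to \lnot e)): α-rule — add \lnot ((\lnot (c \land d) \land \lnot d) \to b), \lnot ((a \to (b \lor e)) \to \lnot e).
\lnot ((\lnot (c \land d) \land \lnot d) \to b): α-rule — add (\lnot (c \land d) \land \lnot d), \lnot b.
\lnot ((a \to (b \lor e)) \to \lnot e): α-rule — add (a \to (b \lor e)), \lnot \lnot e.
(\lnot (c \land d) \land \lnot d): α-rule — add \lnot (c \land d), \lnot d.
((\lnot (c \land d) \land \lnot d) \to b): β-rule — branch into \lnot (\lnot (c \land d) \land \lnot d)  //  b.
  branch 1 (add \lnot (\lnot (c \land d) \land \lnot d)):
    (a \to (b \lor e)): β-rule — branch into \lnot a  //  (b \lor e).
      branch 1.1 (add \lnot a):
        \lnot (c \land d): β-rule — branch into \lnot c  //  \lnot d.
          branch 1.1.1 (add \lnot c):
            \lnot (\lnot (c \land d) \land \lnot d): β-rule — branch into \lnot \lnot (c \land d)  //  \lnot \lnot d.
              branch 1.1.1.1 (add \lnot \lnot (c \land d)):
                \lnot \lnot (c \land d): α-rule — add c, d.
                × closes — contains both c and \lnot c.
              branch 1.1.1.2 (add \lnot \lnot d):
                × closes — contains both d and \lnot d.
          branch 1.1.2 (add \lnot d):
            \lnot (\lnot (c \land d) \land \lnot d): β-rule — branch into \lnot \lnot (c \land d)  //  \lnot \lnot d.
              branch 1.1.2.1 (add \lnot \lnot (c \land d)):
                \lnot \lnot (c \land d): α-rule — add c, d.
                × closes — contains both d and \lnot d.
              branch 1.1.2.2 (add \lnot \lnot d):
                × closes — contains both d and \lnot d.
      branch 1.2 (add (b \lor e)):
        \lnot (c \land d): β-rule — branch into \lnot c  //  \lnot d.
          branch 1.2.1 (add \lnot c):
            \lnot (\lnot (c \land d) \land \lnot d): β-rule — branch into \lnot \lnot (c \land d)  //  \lnot \lnot d.
              branch 1.2.1.1 (add \lnot \lnot (c \land d)):
                \lnot \lnot (c \land d): α-rule — add c, d.
                × closes — contains both c and \lnot c.
              branch 1.2.1.2 (add \lnot \lnot d):
                × closes — contains both d and \lnot d.
          branch 1.2.2 (add \lnot d):
            \lnot (\lnot (c \land d) \land \lnot d): β-rule — branch into \lnot \lnot (c \land d)  //  \lnot \lnot d.
              branch 1.2.2.1 (add \lnot \lnot (c \land d)):
                \lnot \lnot (c \land d): α-rule — add c, d.
                × closes — contains both d and \lnot d.
              branch 1.2.2.2 (add \lnot \lnot d):
                × closes — contains both d and \lnot d.
  branch 2 (add b):
    × closes — contains both b and \lnot b.
All 9 branches close.
Every branch closed, so the negation is unsatisfiable and the formula is valid.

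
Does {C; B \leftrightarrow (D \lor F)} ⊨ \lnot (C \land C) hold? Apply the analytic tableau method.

No

Initial set: {C; (B \leftrightarrow (D \lor F)); \lnot \lnot (C \land C)}.
\lnot \lnot (C \land C): α-rule — add C, C.
(B \leftrightarrow (D \lor F)): β-rule — branch into B, (D \lor F)  //  \lnot B, \lnot (D \lor F).
  branch 1 (add B, (D \lor F)):
    (D \lor F): β-rule — branch into D  //  F.
      branch 1.1 (add D):
        ○ open, literals {B=1, C=1, D=1}.
      branch 1.2 (add F):
        ○ open, literals {B=1, C=1, F=1}.
  branch 2 (add \lnot B, \lnot (D \lor F)):
    \lnot (D \lor F): α-rule — add \lnot D, \lnot F.
    ○ open, literals {B=0, C=1, D=0, F=0}.
0 branches closed, 3 open.
An open branch gives a countermodel: B=1, C=1, D=1 (unmentioned atoms arbitrary); the premises hold there but the conclusion fails.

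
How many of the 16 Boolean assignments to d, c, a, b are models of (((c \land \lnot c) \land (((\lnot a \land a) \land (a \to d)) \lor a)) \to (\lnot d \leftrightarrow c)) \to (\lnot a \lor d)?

Initial set: {((((c \land \lnot c) \land (((\lnot a \land a) \land (a \to d)) \lor a)) \to (\lnot d \leftrightarrow c)) \to (\lnot a \lor d))}.
((((c \land \lnot c) \land (((\lnot a \land a) \land (a \to d)) \lor a)) \to (\lnot d \leftrightarrow c)) \to (\lnot a \lor d)): β-rule — branch into \lnot (((c \land \lnot c) \land (((\lnot a \land a) \land (a \to d)) \lor a)) \to (\lnot d \leftrightarrow c))  //  (\lnot a \lor d).
  branch 1 (add \lnot (((c \land \lnot c) \land (((\lnot a \land a) \land (a \to d)) \lor a)) \to (\lnot d \leftrightarrow c))):
    \lnot (((c \land \lnot c) \land (((\lnot a \land a) \land (a \to d)) \lor a)) \to (\lnot d \leftrightarrow c)): α-rule — add ((c \land \lnot c) \land (((\lnot a \land a) \land (a \to d)) \lor a)), \lnot (\lnot d \leftrightarrow c).
    ((c \land \lnot c) \land (((\lnot a \land a) \land (a \to d)) \lor a)): α-rule — add (c \land \lnot c), (((\lnot a \land a) \land (a \to d)) \lor a).
    (c \land \lnot c): α-rule — add c, \lnot c.
    × closes — contains both c and \lnot c.
  branch 2 (add (\lnot a \lor d)):
    (\lnot a \lor d): β-rule — branch into \lnot a  //  d.
      branch 2.1 (add \lnot a):
        ○ open, literals {a=false}.
      branch 2.2 (add d):
        ○ open, literals {d=true}.
1 branch closed, 2 open.
Each open branch fixes some atoms; the unmentioned ones are free. Counting distinct full assignments: branch {a=false} (d, c, b) contributes 8 new; branch {d=true} (c, a, b) contributes 4 new. Total: 12.

12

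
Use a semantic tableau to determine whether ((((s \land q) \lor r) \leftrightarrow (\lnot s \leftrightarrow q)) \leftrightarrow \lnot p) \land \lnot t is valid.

Not valid

Assume the negation and expand:
Initial set: {\lnot (((((s \land q) \lor r) \leftrightarrow (\lnot s \leftrightarrow q)) \leftrightarrow \lnot p) \land \lnot t)}.
\lnot (((((s \land q) \lor r) \leftrightarrow (\lnot s \leftrightarrow q)) \leftrightarrow \lnot p) \land \lnot t): β-rule — branch into \lnot ((((s \land q) \lor r) \leftrightarrow (\lnot s \leftrightarrow q)) \leftrightarrow \lnot p)  //  \lnot \lnot t.
  branch 1 (add \lnot ((((s \land q) \lor r) \leftrightarrow (\lnot s \leftrightarrow q)) \leftrightarrow \lnot p)):
    \lnot ((((s \land q) \lor r) \leftrightarrow (\lnot s \leftrightarrow q)) \leftrightarrow \lnot p): β-rule — branch into (((s \land q) \lor r) \leftrightarrow (\lnot s \leftrightarrow q)), \lnot \lnot p  //  \lnot (((s \land q) \lor r) \leftrightarrow (\lnot s \leftrightarrow q)), \lnot p.
      branch 1.1 (add (((s \land q) \lor r) \leftrightarrow (\lnot s \leftrightarrow q)), \lnot \lnot p):
        (((s \land q) \lor r) \leftrightarrow (\lnot s \leftrightarrow q)): β-rule — branch into ((s \land q) \lor r), (\lnot s \leftrightarrow q)  //  \lnot ((s \land q) \lor r), \lnot (\lnot s \leftrightarrow q).
          branch 1.1.1 (add ((s \land q) \lor r), (\lnot s \leftrightarrow q)):
            ((s \land q) \lor r): β-rule — branch into (s \land q)  //  r.
              branch 1.1.1.1 (add (s \land q)):
                (s \land q): α-rule — add s, q.
                (\lnot s \leftrightarrow q): β-rule — branch into \lnot s, q  //  \lnot \lnot s, \lnot q.
                  branch 1.1.1.1.1 (add \lnot s, q):
                    × closes — contains both s and \lnot s.
                  branch 1.1.1.1.2 (add \lnot \lnot s, \lnot q):
                    × closes — contains both q and \lnot q.
              branch 1.1.1.2 (add r):
                (\lnot s \leftrightarrow q): β-rule — branch into \lnot s, q  //  \lnot \lnot s, \lnot q.
                  branch 1.1.1.2.1 (add \lnot s, q):
                    ○ open, literals {p=1, q=1, r=1, s=0}.
                  branch 1.1.1.2.2 (add \lnot \lnot s, \lnot q):
                    ○ open, literals {p=1, q=0, r=1, s=1}.
          branch 1.1.2 (add \lnot ((s \land q) \lor r), \lnot (\lnot s \leftrightarrow q)):
            \lnot ((s \land q) \lor r): α-rule — add \lnot (s \land q), \lnot r.
            \lnot (\lnot s \leftrightarrow q): β-rule — branch into \lnot s, \lnot q  //  \lnot \lnot s, q.
              branch 1.1.2.1 (add \lnot s, \lnot q):
                \lnot (s \land q): β-rule — branch into \lnot s  //  \lnot q.
                  branch 1.1.2.1.1 (add \lnot s):
                    ○ open, literals {p=1, q=0, r=0, s=0}.
                  branch 1.1.2.1.2 (add \lnot q):
                    ○ open, literals {p=1, q=0, r=0, s=0}.
              branch 1.1.2.2 (add \lnot \lnot s, q):
                \lnot (s \land q): β-rule — branch into \lnot s  //  \lnot q.
                  branch 1.1.2.2.1 (add \lnot s):
                    × closes — contains both s and \lnot s.
                  branch 1.1.2.2.2 (add \lnot q):
                    × closes — contains both q and \lnot q.
      branch 1.2 (add \lnot (((s \land q) \lor r) \leftrightarrow (\lnot s \leftrightarrow q)), \lnot p):
        \lnot (((s \land q) \lor r) \leftrightarrow (\lnot s \leftrightarrow q)): β-rule — branch into ((s \land q) \lor r), \lnot (\lnot s \leftrightarrow q)  //  \lnot ((s \land q) \lor r), (\lnot s \leftrightarrow q).
          branch 1.2.1 (add ((s \land q) \lor r), \lnot (\lnot s \leftrightarrow q)):
            ((s \land q) \lor r): β-rule — branch into (s \land q)  //  r.
              branch 1.2.1.1 (add (s \land q)):
                (s \land q): α-rule — add s, q.
                \lnot (\lnot s \leftrightarrow q): β-rule — branch into \lnot s, \lnot q  //  \lnot \lnot s, q.
                  branch 1.2.1.1.1 (add \lnot s, \lnot q):
                    × closes — contains both s and \lnot s.
                  branch 1.2.1.1.2 (add \lnot \lnot s, q):
                    ○ open, literals {p=0, q=1, s=1}.
              branch 1.2.1.2 (add r):
                \lnot (\lnot s \leftrightarrow q): β-rule — branch into \lnot s, \lnot q  //  \lnot \lnot s, q.
                  branch 1.2.1.2.1 (add \lnot s, \lnot q):
                    ○ open, literals {p=0, q=0, r=1, s=0}.
                  branch 1.2.1.2.2 (add \lnot \lnot s, q):
                    ○ open, literals {p=0, q=1, r=1, s=1}.
          branch 1.2.2 (add \lnot ((s \land q) \lor r), (\lnot s \leftrightarrow q)):
            \lnot ((s \land q) \lor r): α-rule — add \lnot (s \land q), \lnot r.
            (\lnot s \leftrightarrow q): β-rule — branch into \lnot s, q  //  \lnot \lnot s, \lnot q.
              branch 1.2.2.1 (add \lnot s, q):
                \lnot (s \land q): β-rule — branch into \lnot s  //  \lnot q.
                  branch 1.2.2.1.1 (add \lnot s):
                    ○ open, literals {p=0, q=1, r=0, s=0}.
                  branch 1.2.2.1.2 (add \lnot q):
                    × closes — contains both q and \lnot q.
              branch 1.2.2.2 (add \lnot \lnot s, \lnot q):
                \lnot (s \land q): β-rule — branch into \lnot s  //  \lnot q.
                  branch 1.2.2.2.1 (add \lnot s):
                    × closes — contains both s and \lnot s.
                  branch 1.2.2.2.2 (add \lnot q):
                    ○ open, literals {p=0, q=0, r=0, s=1}.
  branch 2 (add \lnot \lnot t):
    ○ open, literals {t=1}.
7 branches closed, 10 open.
An open branch gives a countermodel: p=1, q=1, r=1, s=0 (unmentioned atoms arbitrary); under it the original formula is false.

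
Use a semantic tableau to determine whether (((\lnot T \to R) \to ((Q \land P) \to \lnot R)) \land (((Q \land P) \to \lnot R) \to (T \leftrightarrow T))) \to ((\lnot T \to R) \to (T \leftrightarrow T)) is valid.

Assume the negation and expand:
Initial set: {\lnot ((((\lnot T \to R) \to ((Q \land P) \to \lnot R)) \land (((Q \land P) \to \lnot R) \to (T \leftrightarrow T))) \to ((\lnot T \to R) \to (T \leftrightarrow T)))}.
\lnot ((((\lnot T \to R) \to ((Q \land P) \to \lnot R)) \land (((Q \land P) \to \lnot R) \to (T \leftrightarrow T))) \to ((\lnot T \to R) \to (T \leftrightarrow T))): α-rule — add (((\lnot T \to R) \to ((Q \land P) \to \lnot R)) \land (((Q \land P) \to \lnot R) \to (T \leftrightarrow T))), \lnot ((\lnot T \to R) \to (T \leftrightarrow T)).
(((\lnot T \to R) \to ((Q \land P) \to \lnot R)) \land (((Q \land P) \to \lnot R) \to (T \leftrightarrow T))): α-rule — add ((\lnot T \to R) \to ((Q \land P) \to \lnot R)), (((Q \land P) \to \lnot R) \to (T \leftrightarrow T)).
\lnot ((\lnot T \to R) \to (T \leftrightarrow T)): α-rule — add (\lnot T \to R), \lnot (T \leftrightarrow T).
((\lnot T \to R) \to ((Q \land P) \to \lnot R)): β-rule — branch into \lnot (\lnot T \to R)  //  ((Q \land P) \to \lnot R).
  branch 1 (add \lnot (\lnot T \to R)):
    \lnot (\lnot T \to R): α-rule — add \lnot T, \lnot R.
    (((Q \land P) \to \lnot R) \to (T \leftrightarrow T)): β-rule — branch into \lnot ((Q \land P) \to \lnot R)  //  (T \leftrightarrow T).
      branch 1.1 (add \lnot ((Q \land P) \to \lnot R)):
        \lnot ((Q \land P) \to \lnot R): α-rule — add (Q \land P), \lnot \lnot R.
        × closes — contains both R and \lnot R.
      branch 1.2 (add (T \leftrightarrow T)):
        (\lnot T \to R): β-rule — branch into \lnot \lnot T  //  R.
          branch 1.2.1 (add \lnot \lnot T):
            × closes — contains both T and \lnot T.
          branch 1.2.2 (add R):
            × closes — contains both R and \lnot R.
  branch 2 (add ((Q \land P) \to \lnot R)):
    (((Q \land P) \to \lnot R) \to (T \leftrightarrow T)): β-rule — branch into \lnot ((Q \land P) \to \lnot R)  //  (T \leftrightarrow T).
      branch 2.1 (add \lnot ((Q \land P) \to \lnot R)):
        \lnot ((Q \land P) \to \lnot R): α-rule — add (Q \land P), \lnot \lnot R.
        (Q \land P): α-rule — add Q, P.
        (\lnot T \to R): β-rule — branch into \lnot \lnot T  //  R.
          branch 2.1.1 (add \lnot \lnot T):
            \lnot (T \leftrightarrow T): β-rule — branch into T, \lnot T  //  \lnot T, T.
              branch 2.1.1.1 (add T, \lnot T):
                × closes — contains both T and \lnot T.
              branch 2.1.1.2 (add \lnot T, T):
                × closes — contains both T and \lnot T.
          branch 2.1.2 (add R):
            \lnot (T \leftrightarrow T): β-rule — branch into T, \lnot T  //  \lnot T, T.
              branch 2.1.2.1 (add T, \lnot T):
                × closes — contains both T and \lnot T.
              branch 2.1.2.2 (add \lnot T, T):
                × closes — contains both T and \lnot T.
      branch 2.2 (add (T \leftrightarrow T)):
        (\lnot T \to R): β-rule — branch into \lnot \lnot T  //  R.
          branch 2.2.1 (add \lnot \lnot T):
            \lnot (T \leftrightarrow T): β-rule — branch into T, \lnot T  //  \lnot T, T.
              branch 2.2.1.1 (add T, \lnot T):
                × closes — contains both T and \lnot T.
              branch 2.2.1.2 (add \lnot T, T):
                × closes — contains both T and \lnot T.
          branch 2.2.2 (add R):
            \lnot (T \leftrightarrow T): β-rule — branch into T, \lnot T  //  \lnot T, T.
              branch 2.2.2.1 (add T, \lnot T):
                × closes — contains both T and \lnot T.
              branch 2.2.2.2 (add \lnot T, T):
                × closes — contains both T and \lnot T.
All 11 branches close.
Every branch closed, so the negation is unsatisfiable and the formula is valid.

Valid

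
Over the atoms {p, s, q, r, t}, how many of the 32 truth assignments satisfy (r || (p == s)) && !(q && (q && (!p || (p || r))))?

12

Initial set: {T ((r || (p == s)) && !(q && (q && (!p || (p || r)))))}.
T ((r || (p == s)) && !(q && (q && (!p || (p || r))))): α-rule — add T (r || (p == s)), T !(q && (q && (!p || (p || r)))).
T (r || (p == s)): β-rule — branch into T r  //  T (p == s).
  branch 1 (add T r):
    T !(q && (q && (!p || (p || r)))): β-rule — branch into F q  //  F (q && (!p || (p || r))).
      branch 1.1 (add F q):
        ○ open, literals {q=F, r=T}.
      branch 1.2 (add F (q && (!p || (p || r)))):
        F (q && (!p || (p || r))): β-rule — branch into F q  //  F (!p || (p || r)).
          branch 1.2.1 (add F q):
            ○ open, literals {q=F, r=T}.
          branch 1.2.2 (add F (!p || (p || r))):
            F (!p || (p || r)): α-rule — add F !p, F (p || r).
            F (p || r): α-rule — add F p, F r.
            × closes — contains both p and !p.
  branch 2 (add T (p == s)):
    T !(q && (q && (!p || (p || r)))): β-rule — branch into F q  //  F (q && (!p || (p || r))).
      branch 2.1 (add F q):
        T (p == s): β-rule — branch into T p, T s  //  F p, F s.
          branch 2.1.1 (add T p, T s):
            ○ open, literals {p=T, q=F, s=T}.
          branch 2.1.2 (add F p, F s):
            ○ open, literals {p=F, q=F, s=F}.
      branch 2.2 (add F (q && (!p || (p || r)))):
        T (p == s): β-rule — branch into T p, T s  //  F p, F s.
          branch 2.2.1 (add T p, T s):
            F (q && (!p || (p || r))): β-rule — branch into F q  //  F (!p || (p || r)).
              branch 2.2.1.1 (add F q):
                ○ open, literals {p=T, q=F, s=T}.
              branch 2.2.1.2 (add F (!p || (p || r))):
                F (!p || (p || r)): α-rule — add F !p, F (p || r).
                F (p || r): α-rule — add F p, F r.
                × closes — contains both p and !p.
          branch 2.2.2 (add F p, F s):
            F (q && (!p || (p || r))): β-rule — branch into F q  //  F (!p || (p || r)).
              branch 2.2.2.1 (add F q):
                ○ open, literals {p=F, q=F, s=F}.
              branch 2.2.2.2 (add F (!p || (p || r))):
                F (!p || (p || r)): α-rule — add F !p, F (p || r).
                × closes — contains both p and !p.
3 branches closed, 6 open.
Each open branch fixes some atoms; the unmentioned ones are free. Counting distinct full assignments: branch {q=F, r=T} (p, s, t) contributes 8 new; branch {q=F, r=T} (p, s, t) contributes 0 new; branch {p=T, q=F, s=T} (r, t) contributes 2 new; branch {p=F, q=F, s=F} (r, t) contributes 2 new; branch {p=T, q=F, s=T} (r, t) contributes 0 new; branch {p=F, q=F, s=F} (r, t) contributes 0 new. Total: 12.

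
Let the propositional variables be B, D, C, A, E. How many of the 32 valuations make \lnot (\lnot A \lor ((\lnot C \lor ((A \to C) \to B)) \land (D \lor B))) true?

6

Initial set: {\lnot (\lnot A \lor ((\lnot C \lor ((A \to C) \to B)) \land (D \lor B)))}.
\lnot (\lnot A \lor ((\lnot C \lor ((A \to C) \to B)) \land (D \lor B))): α-rule — add \lnot \lnot A, \lnot ((\lnot C \lor ((A \to C) \to B)) \land (D \lor B)).
\lnot ((\lnot C \lor ((A \to C) \to B)) \land (D \lor B)): β-rule — branch into \lnot (\lnot C \lor ((A \to C) \to B))  //  \lnot (D \lor B).
  branch 1 (add \lnot (\lnot C \lor ((A \to C) \to B))):
    \lnot (\lnot C \lor ((A \to C) \to B)): α-rule — add \lnot \lnot C, \lnot ((A \to C) \to B).
    \lnot ((A \to C) \to B): α-rule — add (A \to C), \lnot B.
    (A \to C): β-rule — branch into \lnot A  //  C.
      branch 1.1 (add \lnot A):
        × closes — contains both A and \lnot A.
      branch 1.2 (add C):
        ○ open, literals {A=1, B=0, C=1}.
  branch 2 (add \lnot (D \lor B)):
    \lnot (D \lor B): α-rule — add \lnot D, \lnot B.
    ○ open, literals {A=1, B=0, D=0}.
1 branch closed, 2 open.
Each open branch fixes some atoms; the unmentioned ones are free. Counting distinct full assignments: branch {A=1, B=0, C=1} (D, E) contributes 4 new; branch {A=1, B=0, D=0} (C, E) contributes 2 new. Total: 6.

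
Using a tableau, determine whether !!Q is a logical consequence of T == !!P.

No

Initial set: {(T == !!P); !!!Q}.
!!!Q: drop double negation, giving !Q.
(T == !!P): β-rule — branch into T, !!P  //  !T, !!!P.
  branch 1 (add T, !!P):
    !!P: drop double negation, giving P.
    ○ open, literals {P=true, Q=false, T=true}.
  branch 2 (add !T, !!!P):
    !!!P: drop double negation, giving !P.
    ○ open, literals {P=false, Q=false, T=false}.
0 branches closed, 2 open.
An open branch gives a countermodel: P=true, Q=false, T=true (unmentioned atoms arbitrary); the premises hold there but the conclusion fails.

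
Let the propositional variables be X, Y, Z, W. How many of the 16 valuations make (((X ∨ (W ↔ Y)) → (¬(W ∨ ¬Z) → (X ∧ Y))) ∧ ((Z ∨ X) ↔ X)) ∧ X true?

Initial set: {((((X ∨ (W ↔ Y)) → (¬(W ∨ ¬Z) → (X ∧ Y))) ∧ ((Z ∨ X) ↔ X)) ∧ X)}.
((((X ∨ (W ↔ Y)) → (¬(W ∨ ¬Z) → (X ∧ Y))) ∧ ((Z ∨ X) ↔ X)) ∧ X): α-rule — add (((X ∨ (W ↔ Y)) → (¬(W ∨ ¬Z) → (X ∧ Y))) ∧ ((Z ∨ X) ↔ X)), X.
(((X ∨ (W ↔ Y)) → (¬(W ∨ ¬Z) → (X ∧ Y))) ∧ ((Z ∨ X) ↔ X)): α-rule — add ((X ∨ (W ↔ Y)) → (¬(W ∨ ¬Z) → (X ∧ Y))), ((Z ∨ X) ↔ X).
((X ∨ (W ↔ Y)) → (¬(W ∨ ¬Z) → (X ∧ Y))): β-rule — branch into ¬(X ∨ (W ↔ Y))  //  (¬(W ∨ ¬Z) → (X ∧ Y)).
  branch 1 (add ¬(X ∨ (W ↔ Y))):
    ¬(X ∨ (W ↔ Y)): α-rule — add ¬X, ¬(W ↔ Y).
    × closes — contains both X and ¬X.
  branch 2 (add (¬(W ∨ ¬Z) → (X ∧ Y))):
    ((Z ∨ X) ↔ X): β-rule — branch into (Z ∨ X), X  //  ¬(Z ∨ X), ¬X.
      branch 2.1 (add (Z ∨ X), X):
        (¬(W ∨ ¬Z) → (X ∧ Y)): β-rule — branch into ¬¬(W ∨ ¬Z)  //  (X ∧ Y).
          branch 2.1.1 (add ¬¬(W ∨ ¬Z)):
            (Z ∨ X): β-rule — branch into Z  //  X.
              branch 2.1.1.1 (add Z):
                ¬¬(W ∨ ¬Z): β-rule — branch into W  //  ¬Z.
                  branch 2.1.1.1.1 (add W):
                    ○ open, literals {W=1, X=1, Z=1}.
                  branch 2.1.1.1.2 (add ¬Z):
                    × closes — contains both Z and ¬Z.
              branch 2.1.1.2 (add X):
                ¬¬(W ∨ ¬Z): β-rule — branch into W  //  ¬Z.
                  branch 2.1.1.2.1 (add W):
                    ○ open, literals {W=1, X=1}.
                  branch 2.1.1.2.2 (add ¬Z):
                    ○ open, literals {X=1, Z=0}.
          branch 2.1.2 (add (X ∧ Y)):
            (X ∧ Y): α-rule — add X, Y.
            (Z ∨ X): β-rule — branch into Z  //  X.
              branch 2.1.2.1 (add Z):
                ○ open, literals {X=1, Y=1, Z=1}.
              branch 2.1.2.2 (add X):
                ○ open, literals {X=1, Y=1}.
      branch 2.2 (add ¬(Z ∨ X), ¬X):
        × closes — contains both X and ¬X.
3 branches closed, 5 open.
Each open branch fixes some atoms; the unmentioned ones are free. Counting distinct full assignments: branch {W=1, X=1, Z=1} (Y) contributes 2 new; branch {W=1, X=1} (Y, Z) contributes 2 new; branch {X=1, Z=0} (Y, W) contributes 2 new; branch {X=1, Y=1, Z=1} (W) contributes 1 new; branch {X=1, Y=1} (Z, W) contributes 0 new. Total: 7.

7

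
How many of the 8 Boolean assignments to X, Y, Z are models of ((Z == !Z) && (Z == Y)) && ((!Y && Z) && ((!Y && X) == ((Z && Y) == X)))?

0

Initial set: {(((Z == !Z) && (Z == Y)) && ((!Y && Z) && ((!Y && X) == ((Z && Y) == X))))}.
(((Z == !Z) && (Z == Y)) && ((!Y && Z) && ((!Y && X) == ((Z && Y) == X)))): α-rule — add ((Z == !Z) && (Z == Y)), ((!Y && Z) && ((!Y && X) == ((Z && Y) == X))).
((Z == !Z) && (Z == Y)): α-rule — add (Z == !Z), (Z == Y).
((!Y && Z) && ((!Y && X) == ((Z && Y) == X))): α-rule — add (!Y && Z), ((!Y && X) == ((Z && Y) == X)).
(!Y && Z): α-rule — add !Y, Z.
(Z == !Z): β-rule — branch into Z, !Z  //  !Z, !!Z.
  branch 1 (add Z, !Z):
    × closes — contains both Z and !Z.
  branch 2 (add !Z, !!Z):
    × closes — contains both Z and !Z.
All 2 branches close.
No open branches: the formula has 0 satisfying assignments.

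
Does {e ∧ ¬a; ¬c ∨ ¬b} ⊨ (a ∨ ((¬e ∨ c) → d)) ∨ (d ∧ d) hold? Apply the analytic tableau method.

Initial set: {(e ∧ ¬a); (¬c ∨ ¬b); ¬((a ∨ ((¬e ∨ c) → d)) ∨ (d ∧ d))}.
(e ∧ ¬a): α-rule — add e, ¬a.
¬((a ∨ ((¬e ∨ c) → d)) ∨ (d ∧ d)): α-rule — add ¬(a ∨ ((¬e ∨ c) → d)), ¬(d ∧ d).
¬(a ∨ ((¬e ∨ c) → d)): α-rule — add ¬a, ¬((¬e ∨ c) → d).
¬((¬e ∨ c) → d): α-rule — add (¬e ∨ c), ¬d.
(¬c ∨ ¬b): β-rule — branch into ¬c  //  ¬b.
  branch 1 (add ¬c):
    ¬(d ∧ d): β-rule — branch into ¬d  //  ¬d.
      branch 1.1 (add ¬d):
        (¬e ∨ c): β-rule — branch into ¬e  //  c.
          branch 1.1.1 (add ¬e):
            × closes — contains both e and ¬e.
          branch 1.1.2 (add c):
            × closes — contains both c and ¬c.
      branch 1.2 (add ¬d):
        (¬e ∨ c): β-rule — branch into ¬e  //  c.
          branch 1.2.1 (add ¬e):
            × closes — contains both e and ¬e.
          branch 1.2.2 (add c):
            × closes — contains both c and ¬c.
  branch 2 (add ¬b):
    ¬(d ∧ d): β-rule — branch into ¬d  //  ¬d.
      branch 2.1 (add ¬d):
        (¬e ∨ c): β-rule — branch into ¬e  //  c.
          branch 2.1.1 (add ¬e):
            × closes — contains both e and ¬e.
          branch 2.1.2 (add c):
            ○ open, literals {a=false, b=false, c=true, d=false, e=true}.
      branch 2.2 (add ¬d):
        (¬e ∨ c): β-rule — branch into ¬e  //  c.
          branch 2.2.1 (add ¬e):
            × closes — contains both e and ¬e.
          branch 2.2.2 (add c):
            ○ open, literals {a=false, b=false, c=true, d=false, e=true}.
6 branches closed, 2 open.
An open branch gives a countermodel: a=false, b=false, c=true, d=false, e=true (unmentioned atoms arbitrary); the premises hold there but the conclusion fails.

No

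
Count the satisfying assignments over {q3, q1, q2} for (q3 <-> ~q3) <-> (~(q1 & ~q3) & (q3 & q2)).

Initial set: {((q3 <-> ~q3) <-> (~(q1 & ~q3) & (q3 & q2)))}.
((q3 <-> ~q3) <-> (~(q1 & ~q3) & (q3 & q2))): β-rule — branch into (q3 <-> ~q3), (~(q1 & ~q3) & (q3 & q2))  //  ~(q3 <-> ~q3), ~(~(q1 & ~q3) & (q3 & q2)).
  branch 1 (add (q3 <-> ~q3), (~(q1 & ~q3) & (q3 & q2))):
    (~(q1 & ~q3) & (q3 & q2)): α-rule — add ~(q1 & ~q3), (q3 & q2).
    (q3 & q2): α-rule — add q3, q2.
    (q3 <-> ~q3): β-rule — branch into q3, ~q3  //  ~q3, ~~q3.
      branch 1.1 (add q3, ~q3):
        × closes — contains both q3 and ~q3.
      branch 1.2 (add ~q3, ~~q3):
        × closes — contains both q3 and ~q3.
  branch 2 (add ~(q3 <-> ~q3), ~(~(q1 & ~q3) & (q3 & q2))):
    ~(q3 <-> ~q3): β-rule — branch into q3, ~~q3  //  ~q3, ~q3.
      branch 2.1 (add q3, ~~q3):
        ~(~(q1 & ~q3) & (q3 & q2)): β-rule — branch into ~~(q1 & ~q3)  //  ~(q3 & q2).
          branch 2.1.1 (add ~~(q1 & ~q3)):
            ~~(q1 & ~q3): α-rule — add q1, ~q3.
            × closes — contains both q3 and ~q3.
          branch 2.1.2 (add ~(q3 & q2)):
            ~(q3 & q2): β-rule — branch into ~q3  //  ~q2.
              branch 2.1.2.1 (add ~q3):
                × closes — contains both q3 and ~q3.
              branch 2.1.2.2 (add ~q2):
                ○ open, literals {q2=0, q3=1}.
      branch 2.2 (add ~q3, ~q3):
        ~(~(q1 & ~q3) & (q3 & q2)): β-rule — branch into ~~(q1 & ~q3)  //  ~(q3 & q2).
          branch 2.2.1 (add ~~(q1 & ~q3)):
            ~~(q1 & ~q3): α-rule — add q1, ~q3.
            ○ open, literals {q1=1, q3=0}.
          branch 2.2.2 (add ~(q3 & q2)):
            ~(q3 & q2): β-rule — branch into ~q3  //  ~q2.
              branch 2.2.2.1 (add ~q3):
                ○ open, literals {q3=0}.
              branch 2.2.2.2 (add ~q2):
                ○ open, literals {q2=0, q3=0}.
4 branches closed, 4 open.
Each open branch fixes some atoms; the unmentioned ones are free. Counting distinct full assignments: branch {q2=0, q3=1} (q1) contributes 2 new; branch {q1=1, q3=0} (q2) contributes 2 new; branch {q3=0} (q1, q2) contributes 2 new; branch {q2=0, q3=0} (q1) contributes 0 new. Total: 6.

6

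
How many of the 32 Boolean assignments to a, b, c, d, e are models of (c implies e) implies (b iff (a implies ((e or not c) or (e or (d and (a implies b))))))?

20

Initial set: {((c implies e) implies (b iff (a implies ((e or not c) or (e or (d and (a implies b)))))))}.
((c implies e) implies (b iff (a implies ((e or not c) or (e or (d and (a implies b))))))): β-rule — branch into not (c implies e)  //  (b iff (a implies ((e or not c) or (e or (d and (a implies b)))))).
  branch 1 (add not (c implies e)):
    not (c implies e): α-rule — add c, not e.
    ○ open, literals {c=true, e=false}.
  branch 2 (add (b iff (a implies ((e or not c) or (e or (d and (a implies b))))))):
    (b iff (a implies ((e or not c) or (e or (d and (a implies b)))))): β-rule — branch into b, (a implies ((e or not c) or (e or (d and (a implies b)))))  //  not b, not (a implies ((e or not c) or (e or (d and (a implies b))))).
      branch 2.1 (add b, (a implies ((e or not c) or (e or (d and (a implies b)))))):
        (a implies ((e or not c) or (e or (d and (a implies b))))): β-rule — branch into not a  //  ((e or not c) or (e or (d and (a implies b)))).
          branch 2.1.1 (add not a):
            ○ open, literals {a=false, b=true}.
          branch 2.1.2 (add ((e or not c) or (e or (d and (a implies b))))):
            ((e or not c) or (e or (d and (a implies b)))): β-rule — branch into (e or not c)  //  (e or (d and (a implies b))).
              branch 2.1.2.1 (add (e or not c)):
                (e or not c): β-rule — branch into e  //  not c.
                  branch 2.1.2.1.1 (add e):
                    ○ open, literals {b=true, e=true}.
                  branch 2.1.2.1.2 (add not c):
                    ○ open, literals {b=true, c=false}.
              branch 2.1.2.2 (add (e or (d and (a implies b)))):
                (e or (d and (a implies b))): β-rule — branch into e  //  (d and (a implies b)).
                  branch 2.1.2.2.1 (add e):
                    ○ open, literals {b=true, e=true}.
                  branch 2.1.2.2.2 (add (d and (a implies b))):
                    (d and (a implies b)): α-rule — add d, (a implies b).
                    (a implies b): β-rule — branch into not a  //  b.
                      branch 2.1.2.2.2.1 (add not a):
                        ○ open, literals {a=false, b=true, d=true}.
                      branch 2.1.2.2.2.2 (add b):
                        ○ open, literals {b=true, d=true}.
      branch 2.2 (add not b, not (a implies ((e or not c) or (e or (d and (a implies b)))))):
        not (a implies ((e or not c) or (e or (d and (a implies b))))): α-rule — add a, not ((e or not c) or (e or (d and (a implies b)))).
        not ((e or not c) or (e or (d and (a implies b)))): α-rule — add not (e or not c), not (e or (d and (a implies b))).
        not (e or not c): α-rule — add not e, not not c.
        not (e or (d and (a implies b))): α-rule — add not e, not (d and (a implies b)).
        not (d and (a implies b)): β-rule — branch into not d  //  not (a implies b).
          branch 2.2.1 (add not d):
            ○ open, literals {a=true, b=false, c=true, d=false, e=false}.
          branch 2.2.2 (add not (a implies b)):
            not (a implies b): α-rule — add a, not b.
            ○ open, literals {a=true, b=false, c=true, e=false}.
0 branches closed, 9 open.
Each open branch fixes some atoms; the unmentioned ones are free. Counting distinct full assignments: branch {c=true, e=false} (a, b, d) contributes 8 new; branch {a=false, b=true} (c, d, e) contributes 6 new; branch {b=true, e=true} (a, c, d) contributes 4 new; branch {b=true, c=false} (a, d, e) contributes 2 new; branch {b=true, e=true} (a, c, d) contributes 0 new; branch {a=false, b=true, d=true} (c, e) contributes 0 new; branch {b=true, d=true} (a, c, e) contributes 0 new; branch {a=true, b=false, c=true, d=false, e=false} (none free) contributes 0 new; branch {a=true, b=false, c=true, e=false} (d) contributes 0 new. Total: 20.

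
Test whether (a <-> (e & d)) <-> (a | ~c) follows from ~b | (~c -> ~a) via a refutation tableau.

Initial set: {(~b | (~c -> ~a)); ~((a <-> (e & d)) <-> (a | ~c))}.
(~b | (~c -> ~a)): β-rule — branch into ~b  //  (~c -> ~a).
  branch 1 (add ~b):
    ~((a <-> (e & d)) <-> (a | ~c)): β-rule — branch into (a <-> (e & d)), ~(a | ~c)  //  ~(a <-> (e & d)), (a | ~c).
      branch 1.1 (add (a <-> (e & d)), ~(a | ~c)):
        ~(a | ~c): α-rule — add ~a, ~~c.
        (a <-> (e & d)): β-rule — branch into a, (e & d)  //  ~a, ~(e & d).
          branch 1.1.1 (add a, (e & d)):
            × closes — contains both a and ~a.
          branch 1.1.2 (add ~a, ~(e & d)):
            ~(e & d): β-rule — branch into ~e  //  ~d.
              branch 1.1.2.1 (add ~e):
                ○ open, literals {a=0, b=0, c=1, e=0}.
              branch 1.1.2.2 (add ~d):
                ○ open, literals {a=0, b=0, c=1, d=0}.
      branch 1.2 (add ~(a <-> (e & d)), (a | ~c)):
        ~(a <-> (e & d)): β-rule — branch into a, ~(e & d)  //  ~a, (e & d).
          branch 1.2.1 (add a, ~(e & d)):
            (a | ~c): β-rule — branch into a  //  ~c.
              branch 1.2.1.1 (add a):
                ~(e & d): β-rule — branch into ~e  //  ~d.
                  branch 1.2.1.1.1 (add ~e):
                    ○ open, literals {a=1, b=0, e=0}.
                  branch 1.2.1.1.2 (add ~d):
                    ○ open, literals {a=1, b=0, d=0}.
              branch 1.2.1.2 (add ~c):
                ~(e & d): β-rule — branch into ~e  //  ~d.
                  branch 1.2.1.2.1 (add ~e):
                    ○ open, literals {a=1, b=0, c=0, e=0}.
                  branch 1.2.1.2.2 (add ~d):
                    ○ open, literals {a=1, b=0, c=0, d=0}.
          branch 1.2.2 (add ~a, (e & d)):
            (e & d): α-rule — add e, d.
            (a | ~c): β-rule — branch into a  //  ~c.
              branch 1.2.2.1 (add a):
                × closes — contains both a and ~a.
              branch 1.2.2.2 (add ~c):
                ○ open, literals {a=0, b=0, c=0, d=1, e=1}.
  branch 2 (add (~c -> ~a)):
    ~((a <-> (e & d)) <-> (a | ~c)): β-rule — branch into (a <-> (e & d)), ~(a | ~c)  //  ~(a <-> (e & d)), (a | ~c).
      branch 2.1 (add (a <-> (e & d)), ~(a | ~c)):
        ~(a | ~c): α-rule — add ~a, ~~c.
        (~c -> ~a): β-rule — branch into ~~c  //  ~a.
          branch 2.1.1 (add ~~c):
            (a <-> (e & d)): β-rule — branch into a, (e & d)  //  ~a, ~(e & d).
              branch 2.1.1.1 (add a, (e & d)):
                × closes — contains both a and ~a.
              branch 2.1.1.2 (add ~a, ~(e & d)):
                ~(e & d): β-rule — branch into ~e  //  ~d.
                  branch 2.1.1.2.1 (add ~e):
                    ○ open, literals {a=0, c=1, e=0}.
                  branch 2.1.1.2.2 (add ~d):
                    ○ open, literals {a=0, c=1, d=0}.
          branch 2.1.2 (add ~a):
            (a <-> (e & d)): β-rule — branch into a, (e & d)  //  ~a, ~(e & d).
              branch 2.1.2.1 (add a, (e & d)):
                × closes — contains both a and ~a.
              branch 2.1.2.2 (add ~a, ~(e & d)):
                ~(e & d): β-rule — branch into ~e  //  ~d.
                  branch 2.1.2.2.1 (add ~e):
                    ○ open, literals {a=0, c=1, e=0}.
                  branch 2.1.2.2.2 (add ~d):
                    ○ open, literals {a=0, c=1, d=0}.
      branch 2.2 (add ~(a <-> (e & d)), (a | ~c)):
        (~c -> ~a): β-rule — branch into ~~c  //  ~a.
          branch 2.2.1 (add ~~c):
            ~(a <-> (e & d)): β-rule — branch into a, ~(e & d)  //  ~a, (e & d).
              branch 2.2.1.1 (add a, ~(e & d)):
                (a | ~c): β-rule — branch into a  //  ~c.
                  branch 2.2.1.1.1 (add a):
                    ~(e & d): β-rule — branch into ~e  //  ~d.
                      branch 2.2.1.1.1.1 (add ~e):
                        ○ open, literals {a=1, c=1, e=0}.
                      branch 2.2.1.1.1.2 (add ~d):
                        ○ open, literals {a=1, c=1, d=0}.
                  branch 2.2.1.1.2 (add ~c):
                    × closes — contains both c and ~c.
              branch 2.2.1.2 (add ~a, (e & d)):
                (e & d): α-rule — add e, d.
                (a | ~c): β-rule — branch into a  //  ~c.
                  branch 2.2.1.2.1 (add a):
                    × closes — contains both a and ~a.
                  branch 2.2.1.2.2 (add ~c):
                    × closes — contains both c and ~c.
          branch 2.2.2 (add ~a):
            ~(a <-> (e & d)): β-rule — branch into a, ~(e & d)  //  ~a, (e & d).
              branch 2.2.2.1 (add a, ~(e & d)):
                × closes — contains both a and ~a.
              branch 2.2.2.2 (add ~a, (e & d)):
                (e & d): α-rule — add e, d.
                (a | ~c): β-rule — branch into a  //  ~c.
                  branch 2.2.2.2.1 (add a):
                    × closes — contains both a and ~a.
                  branch 2.2.2.2.2 (add ~c):
                    ○ open, literals {a=0, c=0, d=1, e=1}.
9 branches closed, 14 open.
An open branch gives a countermodel: a=0, b=0, c=1, e=0 (unmentioned atoms arbitrary); the premises hold there but the conclusion fails.

No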